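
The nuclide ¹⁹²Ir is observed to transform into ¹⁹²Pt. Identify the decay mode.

ΔA = 192 − 192 = 0; ΔZ = 78 − 77 = +1.
A is unchanged and Z rises by 1 — a neutron has become a proton (β⁻ decay).

beta-minus decay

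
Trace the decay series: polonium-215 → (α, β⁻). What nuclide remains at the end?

Bi-211

Start: (A, Z) = (215, 84).
After α: (211, 82).
After β⁻: (211, 83).
Z = 83 is bismuth.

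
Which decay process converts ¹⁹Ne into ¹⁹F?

ΔA = 19 − 19 = 0; ΔZ = 9 − 10 = -1.
A is unchanged and Z drops by 1 — a proton has become a neutron (β⁺ emission or electron capture).

beta-plus decay or electron capture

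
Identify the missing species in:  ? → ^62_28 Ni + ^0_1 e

Cu-62

Conserve mass number: A = 62 + 0, so A = 62.
Conserve atomic number: Z = 28 + 1, so Z = 29.
Z = 29 is copper, so the species is ^62_29 Cu.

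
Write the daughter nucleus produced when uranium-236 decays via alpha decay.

Th-232

Alpha decay: mass number changes by -4, atomic number by -2.
A: 236 − 4 = 232; Z: 92 − 2 = 90.
Z = 90 is thorium, so the daughter is thorium-232.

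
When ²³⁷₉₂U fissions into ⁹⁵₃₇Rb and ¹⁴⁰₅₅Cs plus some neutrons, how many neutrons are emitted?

2

Conserve mass number: 237 = 95 + 140 + k, so k = 237 − 235 = 2.
Check atomic number: 92 = 37 + 55 + 0 = 92. ✓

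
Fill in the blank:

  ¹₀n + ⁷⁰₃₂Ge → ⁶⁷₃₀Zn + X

Conserve mass number: 1 + 70 = 67 + A, so A = 4.
Conserve atomic number: 0 + 32 = 30 + Z, so Z = 2.
A = 4 and Z = 2 is ⁴₂He — an alpha particle.

alpha particle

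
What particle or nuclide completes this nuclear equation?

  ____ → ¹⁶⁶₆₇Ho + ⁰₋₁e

Dy-166

Conserve mass number: A = 166 + 0, so A = 166.
Conserve atomic number: Z = 67 − 1, so Z = 66.
Z = 66 is dysprosium, so the species is ¹⁶⁶₆₆Dy.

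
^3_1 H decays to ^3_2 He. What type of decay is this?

ΔA = 3 − 3 = 0; ΔZ = 2 − 1 = +1.
A is unchanged and Z rises by 1 — a neutron has become a proton (β⁻ decay).

beta-minus decay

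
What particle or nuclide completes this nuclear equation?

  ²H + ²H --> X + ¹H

H-3

Conserve mass number: 2 + 2 = A + 1, so A = 3.
Conserve atomic number: 1 + 1 = Z + 1, so Z = 1.
A = 3 and Z = 1 is ³H — a triton.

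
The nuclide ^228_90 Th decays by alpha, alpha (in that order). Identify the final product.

Rn-220

Start: (A, Z) = (228, 90).
After α: (224, 88).
After α: (220, 86).
Z = 86 is radon.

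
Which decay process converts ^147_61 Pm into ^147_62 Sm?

beta-minus decay

ΔA = 147 − 147 = 0; ΔZ = 62 − 61 = +1.
A is unchanged and Z rises by 1 — a neutron has become a proton (β⁻ decay).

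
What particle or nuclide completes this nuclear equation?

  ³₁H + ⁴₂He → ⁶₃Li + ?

neutron

Conserve mass number: 3 + 4 = 6 + A, so A = 1.
Conserve atomic number: 1 + 2 = 3 + Z, so Z = 0.
A = 1 and Z = 0 is ¹₀n — a neutron.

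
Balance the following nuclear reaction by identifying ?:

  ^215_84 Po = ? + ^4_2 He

Pb-211

Conserve mass number: 215 = A + 4, so A = 211.
Conserve atomic number: 84 = Z + 2, so Z = 82.
Z = 82 is lead, so the species is ^211_82 Pb.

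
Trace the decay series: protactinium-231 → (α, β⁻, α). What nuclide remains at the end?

Start: (A, Z) = (231, 91).
After α: (227, 89).
After β⁻: (227, 90).
After α: (223, 88).
Z = 88 is radium.

Ra-223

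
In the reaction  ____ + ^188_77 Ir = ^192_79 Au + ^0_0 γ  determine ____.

alpha particle

Conserve mass number: A + 188 = 192 + 0, so A = 4.
Conserve atomic number: Z + 77 = 79 + 0, so Z = 2.
A = 4 and Z = 2 is ^4_2 He — an alpha particle.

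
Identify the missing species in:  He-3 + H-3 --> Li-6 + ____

Conserve mass number: 3 + 3 = 6 + A, so A = 0.
Conserve atomic number: 2 + 1 = 3 + Z, so Z = 0.
A = 0 and Z = 0 is γ — a gamma ray.

gamma ray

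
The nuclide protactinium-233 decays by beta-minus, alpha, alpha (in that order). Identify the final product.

Start: (A, Z) = (233, 91).
After β⁻: (233, 92).
After α: (229, 90).
After α: (225, 88).
Z = 88 is radium.

Ra-225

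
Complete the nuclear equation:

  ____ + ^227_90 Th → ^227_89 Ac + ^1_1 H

Conserve mass number: A + 227 = 227 + 1, so A = 1.
Conserve atomic number: Z + 90 = 89 + 1, so Z = 0.
A = 1 and Z = 0 is ^1_0 n — a neutron.

neutron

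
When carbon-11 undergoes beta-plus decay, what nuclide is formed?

Beta-plus decay: mass number changes by +0, atomic number by -1.
A: 11 = 11; Z: 6 − 1 = 5.
Z = 5 is boron, so the daughter is boron-11.

B-11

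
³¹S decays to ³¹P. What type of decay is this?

ΔA = 31 − 31 = 0; ΔZ = 15 − 16 = -1.
A is unchanged and Z drops by 1 — a proton has become a neutron (β⁺ emission or electron capture).

beta-plus decay or electron capture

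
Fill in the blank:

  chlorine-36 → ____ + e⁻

Ar-36

Conserve mass number: 36 = A + 0, so A = 36.
Conserve atomic number: 17 = Z − 1, so Z = 18.
Z = 18 is argon, so the species is argon-36.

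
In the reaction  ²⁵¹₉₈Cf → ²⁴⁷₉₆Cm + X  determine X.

Conserve mass number: 251 = 247 + A, so A = 4.
Conserve atomic number: 98 = 96 + Z, so Z = 2.
A = 4 and Z = 2 is ⁴₂He — an alpha particle.

alpha particle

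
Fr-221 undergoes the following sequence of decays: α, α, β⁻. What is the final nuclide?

Po-213

Start: (A, Z) = (221, 87).
After α: (217, 85).
After α: (213, 83).
After β⁻: (213, 84).
Z = 84 is polonium.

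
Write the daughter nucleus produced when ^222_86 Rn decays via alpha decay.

Alpha decay: mass number changes by -4, atomic number by -2.
A: 222 − 4 = 218; Z: 86 − 2 = 84.
Z = 84 is polonium, so the daughter is ^218_84 Po.

Po-218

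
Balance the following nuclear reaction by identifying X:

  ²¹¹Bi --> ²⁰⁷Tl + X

alpha particle

Conserve mass number: 211 = 207 + A, so A = 4.
Conserve atomic number: 83 = 81 + Z, so Z = 2.
A = 4 and Z = 2 is ⁴He — an alpha particle.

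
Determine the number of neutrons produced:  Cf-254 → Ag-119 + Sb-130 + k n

Conserve mass number: 254 = 119 + 130 + k, so k = 254 − 249 = 5.
Check atomic number: 98 = 47 + 51 + 0 = 98. ✓

5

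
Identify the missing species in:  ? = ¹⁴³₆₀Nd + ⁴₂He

Sm-147

Conserve mass number: A = 143 + 4, so A = 147.
Conserve atomic number: Z = 60 + 2, so Z = 62.
Z = 62 is samarium, so the species is ¹⁴⁷₆₂Sm.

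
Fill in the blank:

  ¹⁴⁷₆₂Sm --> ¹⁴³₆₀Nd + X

alpha particle

Conserve mass number: 147 = 143 + A, so A = 4.
Conserve atomic number: 62 = 60 + Z, so Z = 2.
A = 4 and Z = 2 is ⁴₂He — an alpha particle.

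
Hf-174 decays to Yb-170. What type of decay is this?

alpha decay

ΔA = 170 − 174 = -4; ΔZ = 70 − 72 = -2.
A drops by 4 and Z drops by 2 — the signature of alpha emission.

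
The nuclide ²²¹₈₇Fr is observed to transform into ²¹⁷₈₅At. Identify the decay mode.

alpha decay

ΔA = 217 − 221 = -4; ΔZ = 85 − 87 = -2.
A drops by 4 and Z drops by 2 — the signature of alpha emission.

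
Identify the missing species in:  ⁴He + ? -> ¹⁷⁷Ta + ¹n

Lu-174

Conserve mass number: 4 + A = 177 + 1, so A = 174.
Conserve atomic number: 2 + Z = 73 + 0, so Z = 71.
Z = 71 is lutetium, so the species is ¹⁷⁴Lu.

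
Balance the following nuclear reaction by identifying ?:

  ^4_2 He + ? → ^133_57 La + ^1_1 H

Ba-130

Conserve mass number: 4 + A = 133 + 1, so A = 130.
Conserve atomic number: 2 + Z = 57 + 1, so Z = 56.
Z = 56 is barium, so the species is ^130_56 Ba.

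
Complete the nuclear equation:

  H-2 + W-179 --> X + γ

Re-181

Conserve mass number: 2 + 179 = A + 0, so A = 181.
Conserve atomic number: 1 + 74 = Z + 0, so Z = 75.
Z = 75 is rhenium, so the species is Re-181.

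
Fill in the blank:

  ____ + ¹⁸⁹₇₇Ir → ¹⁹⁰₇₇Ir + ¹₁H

Conserve mass number: A + 189 = 190 + 1, so A = 2.
Conserve atomic number: Z + 77 = 77 + 1, so Z = 1.
A = 2 and Z = 1 is ²₁H — a deuteron.

deuteron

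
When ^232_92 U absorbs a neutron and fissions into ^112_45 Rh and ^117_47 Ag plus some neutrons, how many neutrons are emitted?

4

Conserve mass number: 233 = 112 + 117 + k, so k = 233 − 229 = 4.
Check atomic number: 92 = 45 + 47 + 0 = 92. ✓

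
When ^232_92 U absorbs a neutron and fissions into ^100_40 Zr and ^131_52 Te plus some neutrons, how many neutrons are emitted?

Conserve mass number: 233 = 100 + 131 + k, so k = 233 − 231 = 2.
Check atomic number: 92 = 40 + 52 + 0 = 92. ✓

2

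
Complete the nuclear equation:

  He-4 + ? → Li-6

deuteron

Conserve mass number: 4 + A = 6, so A = 2.
Conserve atomic number: 2 + Z = 3, so Z = 1.
A = 2 and Z = 1 is H-2 — a deuteron.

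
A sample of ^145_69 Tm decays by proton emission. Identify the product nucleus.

Proton emission: mass number changes by -1, atomic number by -1.
A: 145 − 1 = 144; Z: 69 − 1 = 68.
Z = 68 is erbium, so the daughter is ^144_68 Er.

Er-144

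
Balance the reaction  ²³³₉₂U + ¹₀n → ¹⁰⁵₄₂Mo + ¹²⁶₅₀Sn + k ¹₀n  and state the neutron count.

3

Conserve mass number: 234 = 105 + 126 + k, so k = 234 − 231 = 3.
Check atomic number: 92 = 42 + 50 + 0 = 92. ✓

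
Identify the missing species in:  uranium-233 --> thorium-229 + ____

alpha particle

Conserve mass number: 233 = 229 + A, so A = 4.
Conserve atomic number: 92 = 90 + Z, so Z = 2.
A = 4 and Z = 2 is helium-4 — an alpha particle.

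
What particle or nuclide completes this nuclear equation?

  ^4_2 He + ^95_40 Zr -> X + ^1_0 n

Mo-98

Conserve mass number: 4 + 95 = A + 1, so A = 98.
Conserve atomic number: 2 + 40 = Z + 0, so Z = 42.
Z = 42 is molybdenum, so the species is ^98_42 Mo.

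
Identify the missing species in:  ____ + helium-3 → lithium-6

triton

Conserve mass number: A + 3 = 6, so A = 3.
Conserve atomic number: Z + 2 = 3, so Z = 1.
A = 3 and Z = 1 is hydrogen-3 — a triton.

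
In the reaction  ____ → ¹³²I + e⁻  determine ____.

Te-132

Conserve mass number: A = 132 + 0, so A = 132.
Conserve atomic number: Z = 53 − 1, so Z = 52.
Z = 52 is tellurium, so the species is ¹³²Te.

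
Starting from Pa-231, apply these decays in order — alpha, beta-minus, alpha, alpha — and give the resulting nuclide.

Start: (A, Z) = (231, 91).
After α: (227, 89).
After β⁻: (227, 90).
After α: (223, 88).
After α: (219, 86).
Z = 86 is radon.

Rn-219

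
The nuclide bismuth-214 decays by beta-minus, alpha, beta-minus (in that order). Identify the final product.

Start: (A, Z) = (214, 83).
After β⁻: (214, 84).
After α: (210, 82).
After β⁻: (210, 83).
Z = 83 is bismuth.

Bi-210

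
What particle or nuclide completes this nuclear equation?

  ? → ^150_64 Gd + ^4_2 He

Dy-154

Conserve mass number: A = 150 + 4, so A = 154.
Conserve atomic number: Z = 64 + 2, so Z = 66.
Z = 66 is dysprosium, so the species is ^154_66 Dy.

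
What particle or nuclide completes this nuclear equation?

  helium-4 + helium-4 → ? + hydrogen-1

Li-7

Conserve mass number: 4 + 4 = A + 1, so A = 7.
Conserve atomic number: 2 + 2 = Z + 1, so Z = 3.
Z = 3 is lithium, so the species is lithium-7.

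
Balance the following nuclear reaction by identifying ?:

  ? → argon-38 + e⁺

K-38

Conserve mass number: A = 38 + 0, so A = 38.
Conserve atomic number: Z = 18 + 1, so Z = 19.
Z = 19 is potassium, so the species is potassium-38.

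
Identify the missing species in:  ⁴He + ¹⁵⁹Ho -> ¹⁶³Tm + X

Conserve mass number: 4 + 159 = 163 + A, so A = 0.
Conserve atomic number: 2 + 67 = 69 + Z, so Z = 0.
A = 0 and Z = 0 is γ — a gamma ray.

gamma ray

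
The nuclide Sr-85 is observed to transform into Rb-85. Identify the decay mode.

ΔA = 85 − 85 = 0; ΔZ = 37 − 38 = -1.
A is unchanged and Z drops by 1 — a proton has become a neutron (β⁺ emission or electron capture).

beta-plus decay or electron capture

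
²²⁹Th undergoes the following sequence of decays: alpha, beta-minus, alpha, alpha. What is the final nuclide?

At-217

Start: (A, Z) = (229, 90).
After α: (225, 88).
After β⁻: (225, 89).
After α: (221, 87).
After α: (217, 85).
Z = 85 is astatine.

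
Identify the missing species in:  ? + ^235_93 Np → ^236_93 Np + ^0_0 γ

Conserve mass number: A + 235 = 236 + 0, so A = 1.
Conserve atomic number: Z + 93 = 93 + 0, so Z = 0.
A = 1 and Z = 0 is ^1_0 n — a neutron.

neutron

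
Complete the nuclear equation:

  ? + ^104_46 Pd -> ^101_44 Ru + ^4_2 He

Conserve mass number: A + 104 = 101 + 4, so A = 1.
Conserve atomic number: Z + 46 = 44 + 2, so Z = 0.
A = 1 and Z = 0 is ^1_0 n — a neutron.

neutron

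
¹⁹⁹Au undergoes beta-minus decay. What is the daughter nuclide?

Beta-minus decay: mass number changes by +0, atomic number by +1.
A: 199 = 199; Z: 79 + 1 = 80.
Z = 80 is mercury, so the daughter is ¹⁹⁹Hg.

Hg-199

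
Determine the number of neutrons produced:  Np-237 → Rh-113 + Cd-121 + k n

Conserve mass number: 237 = 113 + 121 + k, so k = 237 − 234 = 3.
Check atomic number: 93 = 45 + 48 + 0 = 93. ✓

3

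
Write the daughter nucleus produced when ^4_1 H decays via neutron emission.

H-3

Neutron emission: mass number changes by -1, atomic number by +0.
A: 4 − 1 = 3; Z: 1 = 1.
Z = 1 is hydrogen, so the daughter is ^3_1 H.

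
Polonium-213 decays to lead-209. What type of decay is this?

ΔA = 209 − 213 = -4; ΔZ = 82 − 84 = -2.
A drops by 4 and Z drops by 2 — the signature of alpha emission.

alpha decay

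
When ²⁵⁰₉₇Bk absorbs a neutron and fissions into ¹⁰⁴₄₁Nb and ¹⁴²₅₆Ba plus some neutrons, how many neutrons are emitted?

Conserve mass number: 251 = 104 + 142 + k, so k = 251 − 246 = 5.
Check atomic number: 97 = 41 + 56 + 0 = 97. ✓

5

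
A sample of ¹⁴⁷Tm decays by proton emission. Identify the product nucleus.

Proton emission: mass number changes by -1, atomic number by -1.
A: 147 − 1 = 146; Z: 69 − 1 = 68.
Z = 68 is erbium, so the daughter is ¹⁴⁶Er.

Er-146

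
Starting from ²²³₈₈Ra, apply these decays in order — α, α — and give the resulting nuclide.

Start: (A, Z) = (223, 88).
After α: (219, 86).
After α: (215, 84).
Z = 84 is polonium.

Po-215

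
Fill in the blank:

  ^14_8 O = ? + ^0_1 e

N-14

Conserve mass number: 14 = A + 0, so A = 14.
Conserve atomic number: 8 = Z + 1, so Z = 7.
Z = 7 is nitrogen, so the species is ^14_7 N.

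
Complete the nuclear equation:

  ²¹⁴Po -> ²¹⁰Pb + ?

alpha particle

Conserve mass number: 214 = 210 + A, so A = 4.
Conserve atomic number: 84 = 82 + Z, so Z = 2.
A = 4 and Z = 2 is ⁴He — an alpha particle.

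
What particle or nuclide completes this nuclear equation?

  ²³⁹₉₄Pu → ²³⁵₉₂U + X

Conserve mass number: 239 = 235 + A, so A = 4.
Conserve atomic number: 94 = 92 + Z, so Z = 2.
A = 4 and Z = 2 is ⁴₂He — an alpha particle.

alpha particle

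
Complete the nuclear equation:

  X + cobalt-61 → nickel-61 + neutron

Conserve mass number: A + 61 = 61 + 1, so A = 1.
Conserve atomic number: Z + 27 = 28 + 0, so Z = 1.
A = 1 and Z = 1 is hydrogen-1 — a proton.

proton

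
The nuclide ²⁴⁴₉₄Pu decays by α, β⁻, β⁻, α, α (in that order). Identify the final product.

Th-232

Start: (A, Z) = (244, 94).
After α: (240, 92).
After β⁻: (240, 93).
After β⁻: (240, 94).
After α: (236, 92).
After α: (232, 90).
Z = 90 is thorium.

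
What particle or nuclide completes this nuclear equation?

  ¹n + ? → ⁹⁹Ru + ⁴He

Conserve mass number: 1 + A = 99 + 4, so A = 102.
Conserve atomic number: 0 + Z = 44 + 2, so Z = 46.
Z = 46 is palladium, so the species is ¹⁰²Pd.

Pd-102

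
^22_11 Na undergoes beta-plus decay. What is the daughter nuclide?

Ne-22

Beta-plus decay: mass number changes by +0, atomic number by -1.
A: 22 = 22; Z: 11 − 1 = 10.
Z = 10 is neon, so the daughter is ^22_10 Ne.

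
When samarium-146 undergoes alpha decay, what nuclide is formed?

Alpha decay: mass number changes by -4, atomic number by -2.
A: 146 − 4 = 142; Z: 62 − 2 = 60.
Z = 60 is neodymium, so the daughter is neodymium-142.

Nd-142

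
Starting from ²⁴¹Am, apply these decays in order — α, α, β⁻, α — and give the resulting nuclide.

Start: (A, Z) = (241, 95).
After α: (237, 93).
After α: (233, 91).
After β⁻: (233, 92).
After α: (229, 90).
Z = 90 is thorium.

Th-229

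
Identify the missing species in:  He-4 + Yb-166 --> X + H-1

Conserve mass number: 4 + 166 = A + 1, so A = 169.
Conserve atomic number: 2 + 70 = Z + 1, so Z = 71.
Z = 71 is lutetium, so the species is Lu-169.

Lu-169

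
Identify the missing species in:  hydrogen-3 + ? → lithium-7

alpha particle

Conserve mass number: 3 + A = 7, so A = 4.
Conserve atomic number: 1 + Z = 3, so Z = 2.
A = 4 and Z = 2 is helium-4 — an alpha particle.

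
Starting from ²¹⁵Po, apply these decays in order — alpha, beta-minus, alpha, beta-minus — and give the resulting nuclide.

Pb-207

Start: (A, Z) = (215, 84).
After α: (211, 82).
After β⁻: (211, 83).
After α: (207, 81).
After β⁻: (207, 82).
Z = 82 is lead.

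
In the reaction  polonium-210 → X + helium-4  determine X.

Conserve mass number: 210 = A + 4, so A = 206.
Conserve atomic number: 84 = Z + 2, so Z = 82.
Z = 82 is lead, so the species is lead-206.

Pb-206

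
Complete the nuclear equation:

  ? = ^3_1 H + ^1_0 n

Conserve mass number: A = 3 + 1, so A = 4.
Conserve atomic number: Z = 1 + 0, so Z = 1.
Z = 1 is hydrogen, so the species is ^4_1 H.

H-4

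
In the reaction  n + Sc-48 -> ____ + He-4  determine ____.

Conserve mass number: 1 + 48 = A + 4, so A = 45.
Conserve atomic number: 0 + 21 = Z + 2, so Z = 19.
Z = 19 is potassium, so the species is K-45.

K-45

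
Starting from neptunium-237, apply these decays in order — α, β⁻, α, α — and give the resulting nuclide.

Start: (A, Z) = (237, 93).
After α: (233, 91).
After β⁻: (233, 92).
After α: (229, 90).
After α: (225, 88).
Z = 88 is radium.

Ra-225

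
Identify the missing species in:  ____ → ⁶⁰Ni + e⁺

Conserve mass number: A = 60 + 0, so A = 60.
Conserve atomic number: Z = 28 + 1, so Z = 29.
Z = 29 is copper, so the species is ⁶⁰Cu.

Cu-60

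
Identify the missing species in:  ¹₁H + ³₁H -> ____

He-4

Conserve mass number: 1 + 3 = A, so A = 4.
Conserve atomic number: 1 + 1 = Z, so Z = 2.
A = 4 and Z = 2 is ⁴₂He — an alpha particle.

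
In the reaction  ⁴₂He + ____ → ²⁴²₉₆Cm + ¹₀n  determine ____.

Pu-239

Conserve mass number: 4 + A = 242 + 1, so A = 239.
Conserve atomic number: 2 + Z = 96 + 0, so Z = 94.
Z = 94 is plutonium, so the species is ²³⁹₉₄Pu.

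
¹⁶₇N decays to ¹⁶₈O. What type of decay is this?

ΔA = 16 − 16 = 0; ΔZ = 8 − 7 = +1.
A is unchanged and Z rises by 1 — a neutron has become a proton (β⁻ decay).

beta-minus decay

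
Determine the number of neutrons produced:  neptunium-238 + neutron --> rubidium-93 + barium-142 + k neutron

Conserve mass number: 239 = 93 + 142 + k, so k = 239 − 235 = 4.
Check atomic number: 93 = 37 + 56 + 0 = 93. ✓

4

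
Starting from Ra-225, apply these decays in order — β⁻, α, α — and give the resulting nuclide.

Start: (A, Z) = (225, 88).
After β⁻: (225, 89).
After α: (221, 87).
After α: (217, 85).
Z = 85 is astatine.

At-217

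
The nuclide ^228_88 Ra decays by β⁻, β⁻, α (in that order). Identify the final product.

Start: (A, Z) = (228, 88).
After β⁻: (228, 89).
After β⁻: (228, 90).
After α: (224, 88).
Z = 88 is radium.

Ra-224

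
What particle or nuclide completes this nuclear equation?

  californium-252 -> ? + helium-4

Conserve mass number: 252 = A + 4, so A = 248.
Conserve atomic number: 98 = Z + 2, so Z = 96.
Z = 96 is curium, so the species is curium-248.

Cm-248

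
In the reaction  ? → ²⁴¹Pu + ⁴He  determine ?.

Conserve mass number: A = 241 + 4, so A = 245.
Conserve atomic number: Z = 94 + 2, so Z = 96.
Z = 96 is curium, so the species is ²⁴⁵Cm.

Cm-245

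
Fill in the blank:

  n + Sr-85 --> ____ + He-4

Conserve mass number: 1 + 85 = A + 4, so A = 82.
Conserve atomic number: 0 + 38 = Z + 2, so Z = 36.
Z = 36 is krypton, so the species is Kr-82.

Kr-82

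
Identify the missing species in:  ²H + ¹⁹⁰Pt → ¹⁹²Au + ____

gamma ray

Conserve mass number: 2 + 190 = 192 + A, so A = 0.
Conserve atomic number: 1 + 78 = 79 + Z, so Z = 0.
A = 0 and Z = 0 is γ — a gamma ray.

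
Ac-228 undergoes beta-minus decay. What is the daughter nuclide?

Beta-minus decay: mass number changes by +0, atomic number by +1.
A: 228 = 228; Z: 89 + 1 = 90.
Z = 90 is thorium, so the daughter is Th-228.

Th-228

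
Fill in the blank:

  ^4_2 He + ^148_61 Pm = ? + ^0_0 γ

Eu-152

Conserve mass number: 4 + 148 = A + 0, so A = 152.
Conserve atomic number: 2 + 61 = Z + 0, so Z = 63.
Z = 63 is europium, so the species is ^152_63 Eu.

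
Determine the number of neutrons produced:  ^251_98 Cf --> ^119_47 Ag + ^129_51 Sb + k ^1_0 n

Conserve mass number: 251 = 119 + 129 + k, so k = 251 − 248 = 3.
Check atomic number: 98 = 47 + 51 + 0 = 98. ✓

3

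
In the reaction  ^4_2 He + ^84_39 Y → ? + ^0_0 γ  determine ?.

Conserve mass number: 4 + 84 = A + 0, so A = 88.
Conserve atomic number: 2 + 39 = Z + 0, so Z = 41.
Z = 41 is niobium, so the species is ^88_41 Nb.

Nb-88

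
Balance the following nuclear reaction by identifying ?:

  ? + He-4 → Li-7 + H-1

alpha particle

Conserve mass number: A + 4 = 7 + 1, so A = 4.
Conserve atomic number: Z + 2 = 3 + 1, so Z = 2.
A = 4 and Z = 2 is He-4 — an alpha particle.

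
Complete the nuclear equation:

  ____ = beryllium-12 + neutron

Be-13

Conserve mass number: A = 12 + 1, so A = 13.
Conserve atomic number: Z = 4 + 0, so Z = 4.
Z = 4 is beryllium, so the species is beryllium-13.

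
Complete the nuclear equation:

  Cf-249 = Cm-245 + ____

Conserve mass number: 249 = 245 + A, so A = 4.
Conserve atomic number: 98 = 96 + Z, so Z = 2.
A = 4 and Z = 2 is He-4 — an alpha particle.

alpha particle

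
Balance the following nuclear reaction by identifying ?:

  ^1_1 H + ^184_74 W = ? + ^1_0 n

Re-184

Conserve mass number: 1 + 184 = A + 1, so A = 184.
Conserve atomic number: 1 + 74 = Z + 0, so Z = 75.
Z = 75 is rhenium, so the species is ^184_75 Re.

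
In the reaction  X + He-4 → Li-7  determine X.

Conserve mass number: A + 4 = 7, so A = 3.
Conserve atomic number: Z + 2 = 3, so Z = 1.
A = 3 and Z = 1 is H-3 — a triton.

triton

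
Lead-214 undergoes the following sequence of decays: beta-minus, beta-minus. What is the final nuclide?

Po-214

Start: (A, Z) = (214, 82).
After β⁻: (214, 83).
After β⁻: (214, 84).
Z = 84 is polonium.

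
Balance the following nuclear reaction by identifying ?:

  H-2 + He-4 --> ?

Conserve mass number: 2 + 4 = A, so A = 6.
Conserve atomic number: 1 + 2 = Z, so Z = 3.
Z = 3 is lithium, so the species is Li-6.

Li-6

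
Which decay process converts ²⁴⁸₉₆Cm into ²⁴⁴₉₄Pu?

ΔA = 244 − 248 = -4; ΔZ = 94 − 96 = -2.
A drops by 4 and Z drops by 2 — the signature of alpha emission.

alpha decay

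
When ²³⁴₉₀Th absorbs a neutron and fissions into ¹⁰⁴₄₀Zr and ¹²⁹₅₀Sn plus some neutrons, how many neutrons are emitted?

2

Conserve mass number: 235 = 104 + 129 + k, so k = 235 − 233 = 2.
Check atomic number: 90 = 40 + 50 + 0 = 90. ✓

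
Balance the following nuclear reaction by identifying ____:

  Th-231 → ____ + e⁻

Pa-231

Conserve mass number: 231 = A + 0, so A = 231.
Conserve atomic number: 90 = Z − 1, so Z = 91.
Z = 91 is protactinium, so the species is Pa-231.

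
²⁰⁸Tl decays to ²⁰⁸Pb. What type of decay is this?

ΔA = 208 − 208 = 0; ΔZ = 82 − 81 = +1.
A is unchanged and Z rises by 1 — a neutron has become a proton (β⁻ decay).

beta-minus decay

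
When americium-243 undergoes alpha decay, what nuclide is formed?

Alpha decay: mass number changes by -4, atomic number by -2.
A: 243 − 4 = 239; Z: 95 − 2 = 93.
Z = 93 is neptunium, so the daughter is neptunium-239.

Np-239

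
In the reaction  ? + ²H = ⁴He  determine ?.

Conserve mass number: A + 2 = 4, so A = 2.
Conserve atomic number: Z + 1 = 2, so Z = 1.
A = 2 and Z = 1 is ²H — a deuteron.

deuteron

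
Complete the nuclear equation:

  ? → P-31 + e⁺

Conserve mass number: A = 31 + 0, so A = 31.
Conserve atomic number: Z = 15 + 1, so Z = 16.
Z = 16 is sulfur, so the species is S-31.

S-31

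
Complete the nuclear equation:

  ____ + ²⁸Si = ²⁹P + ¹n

deuteron

Conserve mass number: A + 28 = 29 + 1, so A = 2.
Conserve atomic number: Z + 14 = 15 + 0, so Z = 1.
A = 2 and Z = 1 is ²H — a deuteron.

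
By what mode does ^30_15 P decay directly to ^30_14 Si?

ΔA = 30 − 30 = 0; ΔZ = 14 − 15 = -1.
A is unchanged and Z drops by 1 — a proton has become a neutron (β⁺ emission or electron capture).

beta-plus decay or electron capture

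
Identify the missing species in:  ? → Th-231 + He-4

U-235

Conserve mass number: A = 231 + 4, so A = 235.
Conserve atomic number: Z = 90 + 2, so Z = 92.
Z = 92 is uranium, so the species is U-235.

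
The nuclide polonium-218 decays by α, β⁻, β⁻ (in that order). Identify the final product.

Start: (A, Z) = (218, 84).
After α: (214, 82).
After β⁻: (214, 83).
After β⁻: (214, 84).
Z = 84 is polonium.

Po-214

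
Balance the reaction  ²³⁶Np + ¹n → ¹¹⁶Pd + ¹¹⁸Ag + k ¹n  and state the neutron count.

Conserve mass number: 237 = 116 + 118 + k, so k = 237 − 234 = 3.
Check atomic number: 93 = 46 + 47 + 0 = 93. ✓

3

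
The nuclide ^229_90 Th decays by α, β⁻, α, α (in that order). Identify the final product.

Start: (A, Z) = (229, 90).
After α: (225, 88).
After β⁻: (225, 89).
After α: (221, 87).
After α: (217, 85).
Z = 85 is astatine.

At-217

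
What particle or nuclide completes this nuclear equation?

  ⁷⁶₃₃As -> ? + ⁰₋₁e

Conserve mass number: 76 = A + 0, so A = 76.
Conserve atomic number: 33 = Z − 1, so Z = 34.
Z = 34 is selenium, so the species is ⁷⁶₃₄Se.

Se-76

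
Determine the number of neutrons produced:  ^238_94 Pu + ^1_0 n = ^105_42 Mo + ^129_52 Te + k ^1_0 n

Conserve mass number: 239 = 105 + 129 + k, so k = 239 − 234 = 5.
Check atomic number: 94 = 42 + 52 + 0 = 94. ✓

5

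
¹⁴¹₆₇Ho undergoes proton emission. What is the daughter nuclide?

Proton emission: mass number changes by -1, atomic number by -1.
A: 141 − 1 = 140; Z: 67 − 1 = 66.
Z = 66 is dysprosium, so the daughter is ¹⁴⁰₆₆Dy.

Dy-140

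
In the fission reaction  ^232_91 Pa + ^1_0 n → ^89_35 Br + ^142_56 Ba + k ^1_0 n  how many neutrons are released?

Conserve mass number: 233 = 89 + 142 + k, so k = 233 − 231 = 2.
Check atomic number: 91 = 35 + 56 + 0 = 91. ✓

2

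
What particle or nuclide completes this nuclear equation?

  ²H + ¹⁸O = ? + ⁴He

N-16

Conserve mass number: 2 + 18 = A + 4, so A = 16.
Conserve atomic number: 1 + 8 = Z + 2, so Z = 7.
Z = 7 is nitrogen, so the species is ¹⁶N.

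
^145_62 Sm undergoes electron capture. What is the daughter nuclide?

Electron capture: mass number changes by +0, atomic number by -1.
A: 145 = 145; Z: 62 − 1 = 61.
Z = 61 is promethium, so the daughter is ^145_61 Pm.

Pm-145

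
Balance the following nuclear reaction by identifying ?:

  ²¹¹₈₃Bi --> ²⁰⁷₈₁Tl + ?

alpha particle

Conserve mass number: 211 = 207 + A, so A = 4.
Conserve atomic number: 83 = 81 + Z, so Z = 2.
A = 4 and Z = 2 is ⁴₂He — an alpha particle.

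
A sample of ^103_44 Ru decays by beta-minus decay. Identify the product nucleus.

Beta-minus decay: mass number changes by +0, atomic number by +1.
A: 103 = 103; Z: 44 + 1 = 45.
Z = 45 is rhodium, so the daughter is ^103_45 Rh.

Rh-103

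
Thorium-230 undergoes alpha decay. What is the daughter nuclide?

Alpha decay: mass number changes by -4, atomic number by -2.
A: 230 − 4 = 226; Z: 90 − 2 = 88.
Z = 88 is radium, so the daughter is radium-226.

Ra-226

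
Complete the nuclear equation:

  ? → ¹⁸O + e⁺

Conserve mass number: A = 18 + 0, so A = 18.
Conserve atomic number: Z = 8 + 1, so Z = 9.
Z = 9 is fluorine, so the species is ¹⁸F.

F-18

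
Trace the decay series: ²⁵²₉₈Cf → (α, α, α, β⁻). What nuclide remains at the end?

Start: (A, Z) = (252, 98).
After α: (248, 96).
After α: (244, 94).
After α: (240, 92).
After β⁻: (240, 93).
Z = 93 is neptunium.

Np-240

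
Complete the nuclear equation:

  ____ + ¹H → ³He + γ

deuteron

Conserve mass number: A + 1 = 3 + 0, so A = 2.
Conserve atomic number: Z + 1 = 2 + 0, so Z = 1.
A = 2 and Z = 1 is ²H — a deuteron.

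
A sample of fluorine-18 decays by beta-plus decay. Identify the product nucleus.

Beta-plus decay: mass number changes by +0, atomic number by -1.
A: 18 = 18; Z: 9 − 1 = 8.
Z = 8 is oxygen, so the daughter is oxygen-18.

O-18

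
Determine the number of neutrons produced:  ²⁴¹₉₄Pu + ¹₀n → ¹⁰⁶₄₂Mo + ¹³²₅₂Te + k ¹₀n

4

Conserve mass number: 242 = 106 + 132 + k, so k = 242 − 238 = 4.
Check atomic number: 94 = 42 + 52 + 0 = 94. ✓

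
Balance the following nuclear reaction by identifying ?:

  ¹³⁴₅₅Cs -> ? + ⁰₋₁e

Ba-134

Conserve mass number: 134 = A + 0, so A = 134.
Conserve atomic number: 55 = Z − 1, so Z = 56.
Z = 56 is barium, so the species is ¹³⁴₅₆Ba.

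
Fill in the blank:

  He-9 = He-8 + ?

Conserve mass number: 9 = 8 + A, so A = 1.
Conserve atomic number: 2 = 2 + Z, so Z = 0.
A = 1 and Z = 0 is n — a neutron.

neutron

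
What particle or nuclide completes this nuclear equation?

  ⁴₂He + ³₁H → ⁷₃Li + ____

gamma ray

Conserve mass number: 4 + 3 = 7 + A, so A = 0.
Conserve atomic number: 2 + 1 = 3 + Z, so Z = 0.
A = 0 and Z = 0 is ⁰₀γ — a gamma ray.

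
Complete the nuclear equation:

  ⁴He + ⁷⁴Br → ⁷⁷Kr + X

Conserve mass number: 4 + 74 = 77 + A, so A = 1.
Conserve atomic number: 2 + 35 = 36 + Z, so Z = 1.
A = 1 and Z = 1 is ¹H — a proton.

proton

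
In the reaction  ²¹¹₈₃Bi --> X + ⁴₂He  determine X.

Tl-207

Conserve mass number: 211 = A + 4, so A = 207.
Conserve atomic number: 83 = Z + 2, so Z = 81.
Z = 81 is thallium, so the species is ²⁰⁷₈₁Tl.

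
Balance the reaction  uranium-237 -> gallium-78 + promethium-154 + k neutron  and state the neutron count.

5

Conserve mass number: 237 = 78 + 154 + k, so k = 237 − 232 = 5.
Check atomic number: 92 = 31 + 61 + 0 = 92. ✓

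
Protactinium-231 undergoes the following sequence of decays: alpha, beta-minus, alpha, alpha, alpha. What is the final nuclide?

Start: (A, Z) = (231, 91).
After α: (227, 89).
After β⁻: (227, 90).
After α: (223, 88).
After α: (219, 86).
After α: (215, 84).
Z = 84 is polonium.

Po-215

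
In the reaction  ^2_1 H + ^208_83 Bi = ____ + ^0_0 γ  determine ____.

Conserve mass number: 2 + 208 = A + 0, so A = 210.
Conserve atomic number: 1 + 83 = Z + 0, so Z = 84.
Z = 84 is polonium, so the species is ^210_84 Po.

Po-210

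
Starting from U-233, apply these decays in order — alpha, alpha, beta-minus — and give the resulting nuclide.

Start: (A, Z) = (233, 92).
After α: (229, 90).
After α: (225, 88).
After β⁻: (225, 89).
Z = 89 is actinium.

Ac-225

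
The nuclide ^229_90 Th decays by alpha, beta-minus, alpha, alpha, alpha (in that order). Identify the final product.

Start: (A, Z) = (229, 90).
After α: (225, 88).
After β⁻: (225, 89).
After α: (221, 87).
After α: (217, 85).
After α: (213, 83).
Z = 83 is bismuth.

Bi-213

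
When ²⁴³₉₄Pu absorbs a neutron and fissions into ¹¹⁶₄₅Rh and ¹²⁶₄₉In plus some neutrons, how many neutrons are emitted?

Conserve mass number: 244 = 116 + 126 + k, so k = 244 − 242 = 2.
Check atomic number: 94 = 45 + 49 + 0 = 94. ✓

2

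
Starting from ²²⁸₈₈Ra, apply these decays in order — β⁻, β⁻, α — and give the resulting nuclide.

Start: (A, Z) = (228, 88).
After β⁻: (228, 89).
After β⁻: (228, 90).
After α: (224, 88).
Z = 88 is radium.

Ra-224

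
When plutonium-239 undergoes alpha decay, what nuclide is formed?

U-235

Alpha decay: mass number changes by -4, atomic number by -2.
A: 239 − 4 = 235; Z: 94 − 2 = 92.
Z = 92 is uranium, so the daughter is uranium-235.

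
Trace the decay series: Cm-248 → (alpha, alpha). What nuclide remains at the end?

U-240

Start: (A, Z) = (248, 96).
After α: (244, 94).
After α: (240, 92).
Z = 92 is uranium.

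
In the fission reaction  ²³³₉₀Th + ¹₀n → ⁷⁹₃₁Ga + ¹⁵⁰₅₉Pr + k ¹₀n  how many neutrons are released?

Conserve mass number: 234 = 79 + 150 + k, so k = 234 − 229 = 5.
Check atomic number: 90 = 31 + 59 + 0 = 90. ✓

5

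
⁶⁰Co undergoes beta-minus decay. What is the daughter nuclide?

Ni-60

Beta-minus decay: mass number changes by +0, atomic number by +1.
A: 60 = 60; Z: 27 + 1 = 28.
Z = 28 is nickel, so the daughter is ⁶⁰Ni.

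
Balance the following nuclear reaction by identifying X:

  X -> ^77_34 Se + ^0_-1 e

Conserve mass number: A = 77 + 0, so A = 77.
Conserve atomic number: Z = 34 − 1, so Z = 33.
Z = 33 is arsenic, so the species is ^77_33 As.

As-77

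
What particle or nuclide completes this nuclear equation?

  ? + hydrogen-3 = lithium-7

alpha particle

Conserve mass number: A + 3 = 7, so A = 4.
Conserve atomic number: Z + 1 = 3, so Z = 2.
A = 4 and Z = 2 is helium-4 — an alpha particle.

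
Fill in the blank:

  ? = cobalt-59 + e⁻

Fe-59

Conserve mass number: A = 59 + 0, so A = 59.
Conserve atomic number: Z = 27 − 1, so Z = 26.
Z = 26 is iron, so the species is iron-59.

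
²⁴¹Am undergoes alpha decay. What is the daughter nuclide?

Alpha decay: mass number changes by -4, atomic number by -2.
A: 241 − 4 = 237; Z: 95 − 2 = 93.
Z = 93 is neptunium, so the daughter is ²³⁷Np.

Np-237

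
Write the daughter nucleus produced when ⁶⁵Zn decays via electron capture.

Cu-65

Electron capture: mass number changes by +0, atomic number by -1.
A: 65 = 65; Z: 30 − 1 = 29.
Z = 29 is copper, so the daughter is ⁶⁵Cu.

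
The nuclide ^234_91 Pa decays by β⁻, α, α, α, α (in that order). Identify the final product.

Po-218

Start: (A, Z) = (234, 91).
After β⁻: (234, 92).
After α: (230, 90).
After α: (226, 88).
After α: (222, 86).
After α: (218, 84).
Z = 84 is polonium.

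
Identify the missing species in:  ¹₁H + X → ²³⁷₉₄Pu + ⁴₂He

Conserve mass number: 1 + A = 237 + 4, so A = 240.
Conserve atomic number: 1 + Z = 94 + 2, so Z = 95.
Z = 95 is americium, so the species is ²⁴⁰₉₅Am.

Am-240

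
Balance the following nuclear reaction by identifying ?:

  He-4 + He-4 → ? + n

Be-7

Conserve mass number: 4 + 4 = A + 1, so A = 7.
Conserve atomic number: 2 + 2 = Z + 0, so Z = 4.
Z = 4 is beryllium, so the species is Be-7.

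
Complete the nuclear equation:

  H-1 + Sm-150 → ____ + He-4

Pm-147

Conserve mass number: 1 + 150 = A + 4, so A = 147.
Conserve atomic number: 1 + 62 = Z + 2, so Z = 61.
Z = 61 is promethium, so the species is Pm-147.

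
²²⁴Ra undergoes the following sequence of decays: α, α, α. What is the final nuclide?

Pb-212

Start: (A, Z) = (224, 88).
After α: (220, 86).
After α: (216, 84).
After α: (212, 82).
Z = 82 is lead.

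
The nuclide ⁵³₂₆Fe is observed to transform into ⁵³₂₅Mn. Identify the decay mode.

ΔA = 53 − 53 = 0; ΔZ = 25 − 26 = -1.
A is unchanged and Z drops by 1 — a proton has become a neutron (β⁺ emission or electron capture).

beta-plus decay or electron capture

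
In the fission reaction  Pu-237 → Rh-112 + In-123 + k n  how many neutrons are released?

2

Conserve mass number: 237 = 112 + 123 + k, so k = 237 − 235 = 2.
Check atomic number: 94 = 45 + 49 + 0 = 94. ✓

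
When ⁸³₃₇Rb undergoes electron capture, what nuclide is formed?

Kr-83

Electron capture: mass number changes by +0, atomic number by -1.
A: 83 = 83; Z: 37 − 1 = 36.
Z = 36 is krypton, so the daughter is ⁸³₃₆Kr.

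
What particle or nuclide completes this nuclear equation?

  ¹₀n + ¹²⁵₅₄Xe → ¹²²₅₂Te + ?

alpha particle

Conserve mass number: 1 + 125 = 122 + A, so A = 4.
Conserve atomic number: 0 + 54 = 52 + Z, so Z = 2.
A = 4 and Z = 2 is ⁴₂He — an alpha particle.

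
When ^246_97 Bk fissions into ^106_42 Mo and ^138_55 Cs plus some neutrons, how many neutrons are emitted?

Conserve mass number: 246 = 106 + 138 + k, so k = 246 − 244 = 2.
Check atomic number: 97 = 42 + 55 + 0 = 97. ✓

2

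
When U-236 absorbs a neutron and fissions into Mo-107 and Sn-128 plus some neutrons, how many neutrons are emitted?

Conserve mass number: 237 = 107 + 128 + k, so k = 237 − 235 = 2.
Check atomic number: 92 = 42 + 50 + 0 = 92. ✓

2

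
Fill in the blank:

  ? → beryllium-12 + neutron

Conserve mass number: A = 12 + 1, so A = 13.
Conserve atomic number: Z = 4 + 0, so Z = 4.
Z = 4 is beryllium, so the species is beryllium-13.

Be-13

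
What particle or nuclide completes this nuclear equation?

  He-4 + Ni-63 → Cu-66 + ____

proton

Conserve mass number: 4 + 63 = 66 + A, so A = 1.
Conserve atomic number: 2 + 28 = 29 + Z, so Z = 1.
A = 1 and Z = 1 is H-1 — a proton.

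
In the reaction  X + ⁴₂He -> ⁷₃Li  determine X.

Conserve mass number: A + 4 = 7, so A = 3.
Conserve atomic number: Z + 2 = 3, so Z = 1.
A = 3 and Z = 1 is ³₁H — a triton.

triton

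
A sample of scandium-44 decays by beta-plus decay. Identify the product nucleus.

Beta-plus decay: mass number changes by +0, atomic number by -1.
A: 44 = 44; Z: 21 − 1 = 20.
Z = 20 is calcium, so the daughter is calcium-44.

Ca-44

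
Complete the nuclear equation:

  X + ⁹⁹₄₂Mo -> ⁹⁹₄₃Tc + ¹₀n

proton

Conserve mass number: A + 99 = 99 + 1, so A = 1.
Conserve atomic number: Z + 42 = 43 + 0, so Z = 1.
A = 1 and Z = 1 is ¹₁H — a proton.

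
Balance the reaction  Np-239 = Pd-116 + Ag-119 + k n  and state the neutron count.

4

Conserve mass number: 239 = 116 + 119 + k, so k = 239 − 235 = 4.
Check atomic number: 93 = 46 + 47 + 0 = 93. ✓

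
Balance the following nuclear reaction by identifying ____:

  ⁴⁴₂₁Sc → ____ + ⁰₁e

Conserve mass number: 44 = A + 0, so A = 44.
Conserve atomic number: 21 = Z + 1, so Z = 20.
Z = 20 is calcium, so the species is ⁴⁴₂₀Ca.

Ca-44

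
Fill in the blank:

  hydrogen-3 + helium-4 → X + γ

Conserve mass number: 3 + 4 = A + 0, so A = 7.
Conserve atomic number: 1 + 2 = Z + 0, so Z = 3.
Z = 3 is lithium, so the species is lithium-7.

Li-7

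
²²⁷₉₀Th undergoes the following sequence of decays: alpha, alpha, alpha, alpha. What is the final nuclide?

Start: (A, Z) = (227, 90).
After α: (223, 88).
After α: (219, 86).
After α: (215, 84).
After α: (211, 82).
Z = 82 is lead.

Pb-211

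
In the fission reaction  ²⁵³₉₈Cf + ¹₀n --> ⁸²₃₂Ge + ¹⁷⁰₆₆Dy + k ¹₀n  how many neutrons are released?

Conserve mass number: 254 = 82 + 170 + k, so k = 254 − 252 = 2.
Check atomic number: 98 = 32 + 66 + 0 = 98. ✓

2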